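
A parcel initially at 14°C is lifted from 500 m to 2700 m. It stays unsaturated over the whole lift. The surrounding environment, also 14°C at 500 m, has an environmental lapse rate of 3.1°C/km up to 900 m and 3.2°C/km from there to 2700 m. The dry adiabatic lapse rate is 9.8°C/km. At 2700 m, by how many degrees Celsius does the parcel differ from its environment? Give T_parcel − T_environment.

-14.56°C (parcel cooler than environment)

Parcel:
  500 → 2700 m (dry, 9.8°C/km): ΔT = -9.8 × 2.2 = -21.56°C → T = -7.56°C
Environment:
  500 → 900 m (environment, lower layer, 3.1°C/km): ΔT = -3.1 × 0.4 = -1.24°C → T = 12.76°C
  900 → 2700 m (environment, upper layer, 3.2°C/km): ΔT = -3.2 × 1.8 = -5.76°C → T = 7°C
T_parcel − T_env = -7.56 − 7 = -14.56°C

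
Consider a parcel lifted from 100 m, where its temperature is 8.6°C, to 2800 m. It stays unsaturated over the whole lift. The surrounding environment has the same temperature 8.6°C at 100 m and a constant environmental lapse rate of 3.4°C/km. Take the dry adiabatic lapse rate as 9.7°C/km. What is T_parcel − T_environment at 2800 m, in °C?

-17.01°C (parcel cooler than environment)

Parcel:
  100–2800 m, dry: Δz = 2.7 km ⇒ ΔT = -26.19°C; T = -17.59°C
Environment:
  100–2800 m, environment: Δz = 2.7 km ⇒ ΔT = -9.18°C; T = -0.58°C
T_parcel − T_env = -17.59 − (-0.58) = -17.01°C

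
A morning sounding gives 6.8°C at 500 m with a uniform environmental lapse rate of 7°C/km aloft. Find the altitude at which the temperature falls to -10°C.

2900 m

Height above start = (6.8 − (-10)) / 7 = 2.4 km
Altitude = 500 m + 2400 m = 2900 m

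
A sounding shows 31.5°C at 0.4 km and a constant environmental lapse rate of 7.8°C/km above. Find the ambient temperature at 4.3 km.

400–4300 m, environmental: Δz = 3.9 km ⇒ ΔT = -30.42°C; T = 1.08°C

1.08°C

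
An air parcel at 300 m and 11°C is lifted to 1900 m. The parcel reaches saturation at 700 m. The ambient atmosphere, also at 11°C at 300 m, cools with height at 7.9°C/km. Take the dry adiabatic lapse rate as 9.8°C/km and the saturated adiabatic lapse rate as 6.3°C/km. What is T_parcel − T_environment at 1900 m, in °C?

+1.16°C (parcel warmer than environment)

Parcel:
  300–700 m, dry: Δz = 0.4 km ⇒ ΔT = -3.92°C; T = 7.08°C
  700–1900 m, saturated: Δz = 1.2 km ⇒ ΔT = -7.56°C; T = -0.48°C
Environment:
  300–1900 m, environment: Δz = 1.6 km ⇒ ΔT = -12.64°C; T = -1.64°C
T_parcel − T_env = -0.48 − (-1.64) = +1.16°C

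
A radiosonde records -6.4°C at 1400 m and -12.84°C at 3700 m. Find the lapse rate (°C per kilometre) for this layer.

2.8°C/km

Γ = −ΔT/Δz = (-6.4 − (-12.84)) / (3700 − 1400) m
  = 6.44°C / 2.3 km = 2.8°C/km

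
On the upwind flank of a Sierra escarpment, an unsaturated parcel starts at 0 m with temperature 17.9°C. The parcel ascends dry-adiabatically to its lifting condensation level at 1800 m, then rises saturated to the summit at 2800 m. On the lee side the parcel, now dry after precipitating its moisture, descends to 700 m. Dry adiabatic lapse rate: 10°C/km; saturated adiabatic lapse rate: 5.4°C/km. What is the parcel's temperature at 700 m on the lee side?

15.5°C

0–1800 m, dry: Δz = 1.8 km ⇒ ΔT = -18°C; T = -0.1°C
1800–2800 m, saturated: Δz = 1 km ⇒ ΔT = -5.4°C; T = -5.5°C
2800–700 m, dry descent: Δz = 2.1 km ⇒ ΔT = +21°C; T = 15.5°C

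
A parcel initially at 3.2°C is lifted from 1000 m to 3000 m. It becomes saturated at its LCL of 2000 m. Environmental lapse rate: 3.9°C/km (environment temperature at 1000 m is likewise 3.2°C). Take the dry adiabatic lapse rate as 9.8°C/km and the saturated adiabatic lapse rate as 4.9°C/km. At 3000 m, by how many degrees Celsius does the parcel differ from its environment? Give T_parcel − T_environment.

-6.9°C (parcel cooler than environment)

Parcel:
  1000 → 2000 m (dry, 9.8°C/km): ΔT = -9.8 × 1 = -9.8°C → T = -6.6°C
  2000 → 3000 m (saturated, 4.9°C/km): ΔT = -4.9 × 1 = -4.9°C → T = -11.5°C
Environment:
  1000 → 3000 m (environment, 3.9°C/km): ΔT = -3.9 × 2 = -7.8°C → T = -4.6°C
T_parcel − T_env = -11.5 − (-4.6) = -6.9°C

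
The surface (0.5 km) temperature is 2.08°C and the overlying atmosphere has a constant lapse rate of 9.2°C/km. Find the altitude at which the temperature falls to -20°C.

2.9 km

Height above start = (2.08 − (-20)) / 9.2 = 2.4 km
Altitude = 500 m + 2400 m = 2900 m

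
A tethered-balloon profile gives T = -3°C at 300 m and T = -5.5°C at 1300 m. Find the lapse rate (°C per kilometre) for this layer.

Γ = −ΔT/Δz = (-3 − (-5.5)) / (1300 − 300) m
  = 2.5°C / 1 km = 2.5°C/km

2.5°C/km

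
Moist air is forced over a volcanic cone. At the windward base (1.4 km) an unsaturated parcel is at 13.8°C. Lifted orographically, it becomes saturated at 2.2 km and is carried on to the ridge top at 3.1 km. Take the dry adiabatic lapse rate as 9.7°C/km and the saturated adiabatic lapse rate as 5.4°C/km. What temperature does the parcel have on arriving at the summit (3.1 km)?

Dry to 2200 m: -9.7 × 0.8 km = -7.76°C, so T = 6.04°C.
Saturated to 3100 m: -5.4 × 0.9 km = -4.86°C, so T = 1.18°C.

1.18°C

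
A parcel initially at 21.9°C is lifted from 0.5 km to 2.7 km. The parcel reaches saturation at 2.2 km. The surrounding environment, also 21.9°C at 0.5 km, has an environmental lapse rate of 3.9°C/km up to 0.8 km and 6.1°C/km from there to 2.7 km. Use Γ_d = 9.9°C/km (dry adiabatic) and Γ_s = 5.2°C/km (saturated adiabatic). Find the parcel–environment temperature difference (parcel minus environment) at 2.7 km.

Parcel:
  Dry to 2200 m: -9.9 × 1.7 km = -16.83°C, so T = 5.07°C.
  Saturated to 2700 m: -5.2 × 0.5 km = -2.6°C, so T = 2.47°C.
Environment:
  Environment, lower layer to 800 m: -3.9 × 0.3 km = -1.17°C, so T = 20.73°C.
  Environment, upper layer to 2700 m: -6.1 × 1.9 km = -11.59°C, so T = 9.14°C.
T_parcel − T_env = 2.47 − 9.14 = -6.67°C

-6.67°C (parcel cooler than environment)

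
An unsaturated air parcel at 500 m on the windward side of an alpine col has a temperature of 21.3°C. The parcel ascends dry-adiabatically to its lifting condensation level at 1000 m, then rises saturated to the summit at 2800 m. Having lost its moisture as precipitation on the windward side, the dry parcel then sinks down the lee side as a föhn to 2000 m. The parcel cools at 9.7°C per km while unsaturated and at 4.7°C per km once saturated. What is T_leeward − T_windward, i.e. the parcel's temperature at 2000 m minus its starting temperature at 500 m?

500 → 1000 m (dry, 9.7°C/km): ΔT = -9.7 × 0.5 = -4.85°C → T = 16.45°C
1000 → 2800 m (saturated, 4.7°C/km): ΔT = -4.7 × 1.8 = -8.46°C → T = 7.99°C
2800 → 2000 m (dry descent, 9.7°C/km): ΔT = +9.7 × 0.8 = +7.76°C → T = 15.75°C
Net change vs windward start: 15.75 − 21.3 = -5.55°C

-5.55°C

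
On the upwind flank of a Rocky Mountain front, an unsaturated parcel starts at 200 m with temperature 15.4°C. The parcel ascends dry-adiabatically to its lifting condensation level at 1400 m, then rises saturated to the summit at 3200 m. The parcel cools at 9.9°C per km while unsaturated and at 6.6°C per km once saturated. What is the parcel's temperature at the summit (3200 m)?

Dry to 1400 m: -9.9 × 1.2 km = -11.88°C, so T = 3.52°C.
Saturated to 3200 m: -6.6 × 1.8 km = -11.88°C, so T = -8.36°C.

-8.36°C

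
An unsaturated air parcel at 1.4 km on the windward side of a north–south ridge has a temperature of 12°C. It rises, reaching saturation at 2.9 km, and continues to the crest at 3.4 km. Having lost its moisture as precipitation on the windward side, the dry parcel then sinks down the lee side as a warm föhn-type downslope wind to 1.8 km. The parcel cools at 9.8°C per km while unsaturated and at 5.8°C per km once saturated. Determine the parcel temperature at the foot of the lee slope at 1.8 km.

Dry to 2900 m: -9.8 × 1.5 km = -14.7°C, so T = -2.7°C.
Saturated to 3400 m: -5.8 × 0.5 km = -2.9°C, so T = -5.6°C.
Dry descent to 1800 m: +9.8 × 1.6 km = +15.68°C, so T = 10.08°C.

10.08°C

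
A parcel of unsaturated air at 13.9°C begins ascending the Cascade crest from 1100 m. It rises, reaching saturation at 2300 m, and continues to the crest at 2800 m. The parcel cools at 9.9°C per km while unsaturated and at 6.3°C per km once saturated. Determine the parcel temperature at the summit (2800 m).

-1.13°C

1100–2300 m, dry: Δz = 1.2 km ⇒ ΔT = -11.88°C; T = 2.02°C
2300–2800 m, saturated: Δz = 0.5 km ⇒ ΔT = -3.15°C; T = -1.13°C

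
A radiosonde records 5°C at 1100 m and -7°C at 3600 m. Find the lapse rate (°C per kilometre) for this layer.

4.8°C/km

Γ = −ΔT/Δz = (5 − (-7)) / (3600 − 1100) m
  = 12°C / 2.5 km = 4.8°C/km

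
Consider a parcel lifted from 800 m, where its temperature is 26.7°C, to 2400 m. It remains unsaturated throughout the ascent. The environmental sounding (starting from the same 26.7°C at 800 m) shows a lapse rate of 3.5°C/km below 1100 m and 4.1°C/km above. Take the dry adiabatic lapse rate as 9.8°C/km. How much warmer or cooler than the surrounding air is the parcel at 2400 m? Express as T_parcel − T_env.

Parcel:
  800 → 2400 m (dry, 9.8°C/km): ΔT = -9.8 × 1.6 = -15.68°C → T = 11.02°C
Environment:
  800 → 1100 m (environment, lower layer, 3.5°C/km): ΔT = -3.5 × 0.3 = -1.05°C → T = 25.65°C
  1100 → 2400 m (environment, upper layer, 4.1°C/km): ΔT = -4.1 × 1.3 = -5.33°C → T = 20.32°C
T_parcel − T_env = 11.02 − 20.32 = -9.3°C

-9.3°C (parcel cooler than environment)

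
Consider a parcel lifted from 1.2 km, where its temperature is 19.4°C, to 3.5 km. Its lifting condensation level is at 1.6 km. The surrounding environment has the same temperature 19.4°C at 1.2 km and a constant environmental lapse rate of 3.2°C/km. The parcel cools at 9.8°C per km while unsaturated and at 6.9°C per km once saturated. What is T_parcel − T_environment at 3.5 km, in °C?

Parcel:
  Dry to 1600 m: -9.8 × 0.4 km = -3.92°C, so T = 15.48°C.
  Saturated to 3500 m: -6.9 × 1.9 km = -13.11°C, so T = 2.37°C.
Environment:
  Environment to 3500 m: -3.2 × 2.3 km = -7.36°C, so T = 12.04°C.
T_parcel − T_env = 2.37 − 12.04 = -9.67°C

-9.67°C (parcel cooler than environment)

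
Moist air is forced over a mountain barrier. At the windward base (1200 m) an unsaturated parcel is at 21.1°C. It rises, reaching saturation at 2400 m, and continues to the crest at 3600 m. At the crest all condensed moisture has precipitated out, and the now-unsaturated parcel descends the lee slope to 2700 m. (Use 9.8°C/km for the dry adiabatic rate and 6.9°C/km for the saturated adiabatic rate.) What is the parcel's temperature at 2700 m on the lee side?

9.88°C

1200 → 2400 m (dry, 9.8°C/km): ΔT = -9.8 × 1.2 = -11.76°C → T = 9.34°C
2400 → 3600 m (saturated, 6.9°C/km): ΔT = -6.9 × 1.2 = -8.28°C → T = 1.06°C
3600 → 2700 m (dry descent, 9.8°C/km): ΔT = +9.8 × 0.9 = +8.82°C → T = 9.88°C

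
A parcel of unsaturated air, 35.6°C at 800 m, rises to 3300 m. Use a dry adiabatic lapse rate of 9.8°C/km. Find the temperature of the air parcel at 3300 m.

11.1°C

Dry adiabatic to 3300 m: -9.8 × 2.5 km = -24.5°C, so T = 11.1°C.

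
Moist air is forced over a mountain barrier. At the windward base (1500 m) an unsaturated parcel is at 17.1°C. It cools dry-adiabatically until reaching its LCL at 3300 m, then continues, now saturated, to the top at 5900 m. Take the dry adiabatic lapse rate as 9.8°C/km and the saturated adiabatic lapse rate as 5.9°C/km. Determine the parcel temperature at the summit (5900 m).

-15.88°C

From 1500 m to 3300 m (dry): cools by 9.8 × 1.8 = 17.64°C, giving -0.54°C.
From 3300 m to 5900 m (saturated): cools by 5.9 × 2.6 = 15.34°C, giving -15.88°C.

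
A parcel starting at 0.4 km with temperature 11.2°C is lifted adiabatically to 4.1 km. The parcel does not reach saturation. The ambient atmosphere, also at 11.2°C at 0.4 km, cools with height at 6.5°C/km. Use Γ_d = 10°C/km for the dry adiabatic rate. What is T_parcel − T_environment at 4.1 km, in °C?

Parcel:
  400–4100 m, dry: Δz = 3.7 km ⇒ ΔT = -37°C; T = -25.8°C
Environment:
  400–4100 m, environment: Δz = 3.7 km ⇒ ΔT = -24.05°C; T = -12.85°C
T_parcel − T_env = -25.8 − (-12.85) = -12.95°C

-12.95°C (parcel cooler than environment)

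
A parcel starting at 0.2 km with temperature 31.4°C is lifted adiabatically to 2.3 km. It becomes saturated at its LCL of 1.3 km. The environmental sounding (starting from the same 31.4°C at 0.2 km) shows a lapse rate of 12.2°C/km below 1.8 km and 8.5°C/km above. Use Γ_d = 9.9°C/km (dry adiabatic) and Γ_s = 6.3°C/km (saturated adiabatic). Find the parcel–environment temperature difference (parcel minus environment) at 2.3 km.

Parcel:
  200 → 1300 m (dry, 9.9°C/km): ΔT = -9.9 × 1.1 = -10.89°C → T = 20.51°C
  1300 → 2300 m (saturated, 6.3°C/km): ΔT = -6.3 × 1 = -6.3°C → T = 14.21°C
Environment:
  200 → 1800 m (environment, lower layer, 12.2°C/km): ΔT = -12.2 × 1.6 = -19.52°C → T = 11.88°C
  1800 → 2300 m (environment, upper layer, 8.5°C/km): ΔT = -8.5 × 0.5 = -4.25°C → T = 7.63°C
T_parcel − T_env = 14.21 − 7.63 = +6.58°C

+6.58°C (parcel warmer than environment)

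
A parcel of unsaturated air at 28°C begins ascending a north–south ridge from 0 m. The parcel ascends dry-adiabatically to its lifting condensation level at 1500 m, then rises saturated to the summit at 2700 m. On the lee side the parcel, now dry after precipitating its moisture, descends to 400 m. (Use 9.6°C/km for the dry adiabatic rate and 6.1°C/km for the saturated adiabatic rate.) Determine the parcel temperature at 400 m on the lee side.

28.36°C

Dry to 1500 m: -9.6 × 1.5 km = -14.4°C, so T = 13.6°C.
Saturated to 2700 m: -6.1 × 1.2 km = -7.32°C, so T = 6.28°C.
Dry descent to 400 m: +9.6 × 2.3 km = +22.08°C, so T = 28.36°C.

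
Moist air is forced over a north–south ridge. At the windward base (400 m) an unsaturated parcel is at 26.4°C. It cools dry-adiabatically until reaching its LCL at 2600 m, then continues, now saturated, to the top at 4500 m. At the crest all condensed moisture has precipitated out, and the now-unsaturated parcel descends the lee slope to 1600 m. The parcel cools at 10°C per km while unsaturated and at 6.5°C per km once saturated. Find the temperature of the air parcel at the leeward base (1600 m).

400 → 2600 m (dry, 10°C/km): ΔT = -10 × 2.2 = -22°C → T = 4.4°C
2600 → 4500 m (saturated, 6.5°C/km): ΔT = -6.5 × 1.9 = -12.35°C → T = -7.95°C
4500 → 1600 m (dry descent, 10°C/km): ΔT = +10 × 2.9 = +29°C → T = 21.05°C

21.05°C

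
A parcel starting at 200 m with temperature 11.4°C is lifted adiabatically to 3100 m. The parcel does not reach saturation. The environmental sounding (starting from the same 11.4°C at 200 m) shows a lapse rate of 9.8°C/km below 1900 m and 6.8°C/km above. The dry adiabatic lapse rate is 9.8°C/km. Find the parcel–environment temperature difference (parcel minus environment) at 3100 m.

Parcel:
  Dry to 3100 m: -9.8 × 2.9 km = -28.42°C, so T = -17.02°C.
Environment:
  Environment, lower layer to 1900 m: -9.8 × 1.7 km = -16.66°C, so T = -5.26°C.
  Environment, upper layer to 3100 m: -6.8 × 1.2 km = -8.16°C, so T = -13.42°C.
T_parcel − T_env = -17.02 − (-13.42) = -3.6°C

-3.6°C (parcel cooler than environment)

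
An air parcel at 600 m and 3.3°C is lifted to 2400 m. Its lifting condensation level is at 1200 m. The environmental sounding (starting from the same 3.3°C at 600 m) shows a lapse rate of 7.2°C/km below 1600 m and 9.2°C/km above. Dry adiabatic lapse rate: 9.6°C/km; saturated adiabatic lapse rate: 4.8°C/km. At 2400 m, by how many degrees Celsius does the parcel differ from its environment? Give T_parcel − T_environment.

Parcel:
  Dry to 1200 m: -9.6 × 0.6 km = -5.76°C, so T = -2.46°C.
  Saturated to 2400 m: -4.8 × 1.2 km = -5.76°C, so T = -8.22°C.
Environment:
  Environment, lower layer to 1600 m: -7.2 × 1 km = -7.2°C, so T = -3.9°C.
  Environment, upper layer to 2400 m: -9.2 × 0.8 km = -7.36°C, so T = -11.26°C.
T_parcel − T_env = -8.22 − (-11.26) = +3.04°C

+3.04°C (parcel warmer than environment)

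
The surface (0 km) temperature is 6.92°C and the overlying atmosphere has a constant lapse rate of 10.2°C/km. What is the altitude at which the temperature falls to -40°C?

4.6 km

Height above start = (6.92 − (-40)) / 10.2 = 4.6 km
Altitude = 0 m + 4600 m = 4600 m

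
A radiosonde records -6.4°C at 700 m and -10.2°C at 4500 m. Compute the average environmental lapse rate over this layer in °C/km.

Γ = −ΔT/Δz = (-6.4 − (-10.2)) / (4500 − 700) m
  = 3.8°C / 3.8 km = 1°C/km

1°C/km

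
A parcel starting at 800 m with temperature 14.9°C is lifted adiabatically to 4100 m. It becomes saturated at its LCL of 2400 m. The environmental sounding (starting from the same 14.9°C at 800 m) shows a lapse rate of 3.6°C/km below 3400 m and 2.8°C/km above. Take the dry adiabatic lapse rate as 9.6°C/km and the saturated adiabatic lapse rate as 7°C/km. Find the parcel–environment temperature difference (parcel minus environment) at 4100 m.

-15.94°C (parcel cooler than environment)

Parcel:
  Dry to 2400 m: -9.6 × 1.6 km = -15.36°C, so T = -0.46°C.
  Saturated to 4100 m: -7 × 1.7 km = -11.9°C, so T = -12.36°C.
Environment:
  Environment, lower layer to 3400 m: -3.6 × 2.6 km = -9.36°C, so T = 5.54°C.
  Environment, upper layer to 4100 m: -2.8 × 0.7 km = -1.96°C, so T = 3.58°C.
T_parcel − T_env = -12.36 − 3.58 = -15.94°C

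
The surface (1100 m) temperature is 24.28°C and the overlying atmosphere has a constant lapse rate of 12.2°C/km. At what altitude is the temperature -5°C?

3500 m

Height above start = (24.28 − (-5)) / 12.2 = 2.4 km
Altitude = 1100 m + 2400 m = 3500 m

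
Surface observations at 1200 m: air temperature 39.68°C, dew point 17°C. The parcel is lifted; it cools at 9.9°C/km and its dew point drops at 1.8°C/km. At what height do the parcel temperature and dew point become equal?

4000 m

T and T_d converge at 9.9 − 1.8 = 8.1°C per km
Height above start = (39.68 − 17) / 8.1 = 2.8 km
LCL altitude = 1200 m + 2800 m = 4000 m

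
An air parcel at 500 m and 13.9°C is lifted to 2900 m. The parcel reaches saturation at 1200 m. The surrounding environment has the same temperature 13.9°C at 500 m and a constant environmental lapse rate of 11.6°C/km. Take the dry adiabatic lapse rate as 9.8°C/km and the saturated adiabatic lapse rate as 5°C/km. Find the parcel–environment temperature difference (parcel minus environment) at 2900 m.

+12.48°C (parcel warmer than environment)

Parcel:
  From 500 m to 1200 m (dry): cools by 9.8 × 0.7 = 6.86°C, giving 7.04°C.
  From 1200 m to 2900 m (saturated): cools by 5 × 1.7 = 8.5°C, giving -1.46°C.
Environment:
  From 500 m to 2900 m (environment): cools by 11.6 × 2.4 = 27.84°C, giving -13.94°C.
T_parcel − T_env = -1.46 − (-13.94) = +12.48°C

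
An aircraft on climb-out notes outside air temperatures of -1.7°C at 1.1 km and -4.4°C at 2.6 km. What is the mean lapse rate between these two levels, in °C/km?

1.8°C/km

Γ = −ΔT/Δz = (-1.7 − (-4.4)) / (2600 − 1100) m
  = 2.7°C / 1.5 km = 1.8°C/km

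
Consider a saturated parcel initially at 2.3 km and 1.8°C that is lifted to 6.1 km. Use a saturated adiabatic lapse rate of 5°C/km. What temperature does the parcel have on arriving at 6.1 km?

Saturated adiabatic to 6100 m: -5 × 3.8 km = -19°C, so T = -17.2°C.

-17.2°C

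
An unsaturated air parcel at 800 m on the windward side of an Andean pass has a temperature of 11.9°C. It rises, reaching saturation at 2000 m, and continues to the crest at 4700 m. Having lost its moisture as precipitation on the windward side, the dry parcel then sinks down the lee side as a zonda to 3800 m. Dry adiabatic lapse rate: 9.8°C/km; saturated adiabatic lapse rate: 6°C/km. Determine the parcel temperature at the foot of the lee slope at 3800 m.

-7.24°C

Dry to 2000 m: -9.8 × 1.2 km = -11.76°C, so T = 0.14°C.
Saturated to 4700 m: -6 × 2.7 km = -16.2°C, so T = -16.06°C.
Dry descent to 3800 m: +9.8 × 0.9 km = +8.82°C, so T = -7.24°C.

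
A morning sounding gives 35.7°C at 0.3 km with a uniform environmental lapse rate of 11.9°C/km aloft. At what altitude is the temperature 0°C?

Height above start = (35.7 − 0) / 11.9 = 3 km
Altitude = 300 m + 3000 m = 3300 m

3.3 km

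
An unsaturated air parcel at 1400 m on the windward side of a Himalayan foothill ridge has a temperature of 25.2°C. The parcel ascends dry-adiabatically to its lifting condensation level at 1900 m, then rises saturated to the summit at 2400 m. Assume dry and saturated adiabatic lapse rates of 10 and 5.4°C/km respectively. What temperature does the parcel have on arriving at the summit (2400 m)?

17.5°C

1400–1900 m, dry: Δz = 0.5 km ⇒ ΔT = -5°C; T = 20.2°C
1900–2400 m, saturated: Δz = 0.5 km ⇒ ΔT = -2.7°C; T = 17.5°C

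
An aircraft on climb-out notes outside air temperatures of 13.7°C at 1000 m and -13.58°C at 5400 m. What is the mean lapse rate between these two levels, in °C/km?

Γ = −ΔT/Δz = (13.7 − (-13.58)) / (5400 − 1000) m
  = 27.28°C / 4.4 km = 6.2°C/km

6.2°C/km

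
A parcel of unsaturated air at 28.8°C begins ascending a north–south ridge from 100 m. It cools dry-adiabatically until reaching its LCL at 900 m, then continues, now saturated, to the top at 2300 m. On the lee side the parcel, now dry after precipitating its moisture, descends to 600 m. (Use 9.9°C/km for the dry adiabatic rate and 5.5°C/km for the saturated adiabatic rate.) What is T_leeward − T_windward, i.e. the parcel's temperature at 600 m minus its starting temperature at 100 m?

100–900 m, dry: Δz = 0.8 km ⇒ ΔT = -7.92°C; T = 20.88°C
900–2300 m, saturated: Δz = 1.4 km ⇒ ΔT = -7.7°C; T = 13.18°C
2300–600 m, dry descent: Δz = 1.7 km ⇒ ΔT = +16.83°C; T = 30.01°C
Net change vs windward start: 30.01 − 28.8 = +1.21°C

+1.21°C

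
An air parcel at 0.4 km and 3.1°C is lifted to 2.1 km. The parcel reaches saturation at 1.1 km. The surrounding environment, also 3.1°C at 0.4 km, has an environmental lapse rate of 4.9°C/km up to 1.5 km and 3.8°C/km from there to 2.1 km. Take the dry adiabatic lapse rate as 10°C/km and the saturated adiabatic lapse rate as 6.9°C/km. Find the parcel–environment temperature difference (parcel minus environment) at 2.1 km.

-6.23°C (parcel cooler than environment)

Parcel:
  400–1100 m, dry: Δz = 0.7 km ⇒ ΔT = -7°C; T = -3.9°C
  1100–2100 m, saturated: Δz = 1 km ⇒ ΔT = -6.9°C; T = -10.8°C
Environment:
  400–1500 m, environment, lower layer: Δz = 1.1 km ⇒ ΔT = -5.39°C; T = -2.29°C
  1500–2100 m, environment, upper layer: Δz = 0.6 km ⇒ ΔT = -2.28°C; T = -4.57°C
T_parcel − T_env = -10.8 − (-4.57) = -6.23°C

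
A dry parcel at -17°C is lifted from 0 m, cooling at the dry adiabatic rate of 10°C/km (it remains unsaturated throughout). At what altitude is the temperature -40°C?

Height above start = (-17 − (-40)) / 10 = 2.3 km
Altitude = 0 m + 2300 m = 2300 m

2300 m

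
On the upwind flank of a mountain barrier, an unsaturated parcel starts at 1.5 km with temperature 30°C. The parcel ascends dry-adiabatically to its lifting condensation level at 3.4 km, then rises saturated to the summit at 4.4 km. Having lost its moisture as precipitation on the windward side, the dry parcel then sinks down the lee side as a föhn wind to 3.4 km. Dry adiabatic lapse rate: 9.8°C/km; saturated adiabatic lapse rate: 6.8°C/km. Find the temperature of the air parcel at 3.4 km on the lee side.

Dry to 3400 m: -9.8 × 1.9 km = -18.62°C, so T = 11.38°C.
Saturated to 4400 m: -6.8 × 1 km = -6.8°C, so T = 4.58°C.
Dry descent to 3400 m: +9.8 × 1 km = +9.8°C, so T = 14.38°C.

14.38°C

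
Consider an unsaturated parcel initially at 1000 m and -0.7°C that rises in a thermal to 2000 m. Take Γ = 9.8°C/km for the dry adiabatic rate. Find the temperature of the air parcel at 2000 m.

From 1000 m to 2000 m (dry adiabatic): cools by 9.8 × 1 = 9.8°C, giving -10.5°C.

-10.5°C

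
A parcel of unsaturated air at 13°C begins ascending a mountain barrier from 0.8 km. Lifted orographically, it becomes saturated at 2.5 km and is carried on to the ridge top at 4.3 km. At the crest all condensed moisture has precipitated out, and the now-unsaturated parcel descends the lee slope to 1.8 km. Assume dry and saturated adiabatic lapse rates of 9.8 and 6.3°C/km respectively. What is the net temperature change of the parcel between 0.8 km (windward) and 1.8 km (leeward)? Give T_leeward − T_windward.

800–2500 m, dry: Δz = 1.7 km ⇒ ΔT = -16.66°C; T = -3.66°C
2500–4300 m, saturated: Δz = 1.8 km ⇒ ΔT = -11.34°C; T = -15°C
4300–1800 m, dry descent: Δz = 2.5 km ⇒ ΔT = +24.5°C; T = 9.5°C
Net change vs windward start: 9.5 − 13 = -3.5°C

-3.5°C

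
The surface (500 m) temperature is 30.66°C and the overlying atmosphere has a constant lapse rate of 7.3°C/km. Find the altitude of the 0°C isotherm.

Height above start = (30.66 − 0) / 7.3 = 4.2 km
Altitude = 500 m + 4200 m = 4700 m

4700 m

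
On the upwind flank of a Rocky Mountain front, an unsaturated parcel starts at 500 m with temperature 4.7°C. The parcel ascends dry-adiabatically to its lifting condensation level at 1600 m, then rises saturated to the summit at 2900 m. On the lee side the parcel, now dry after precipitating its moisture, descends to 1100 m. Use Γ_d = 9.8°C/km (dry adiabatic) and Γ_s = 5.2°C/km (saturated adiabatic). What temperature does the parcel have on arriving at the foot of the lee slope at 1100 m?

Dry to 1600 m: -9.8 × 1.1 km = -10.78°C, so T = -6.08°C.
Saturated to 2900 m: -5.2 × 1.3 km = -6.76°C, so T = -12.84°C.
Dry descent to 1100 m: +9.8 × 1.8 km = +17.64°C, so T = 4.8°C.

4.8°C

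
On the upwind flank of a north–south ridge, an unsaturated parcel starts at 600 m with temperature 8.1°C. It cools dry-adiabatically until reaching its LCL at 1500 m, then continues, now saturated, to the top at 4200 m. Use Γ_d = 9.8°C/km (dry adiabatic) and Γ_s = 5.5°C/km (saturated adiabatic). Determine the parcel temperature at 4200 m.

Dry to 1500 m: -9.8 × 0.9 km = -8.82°C, so T = -0.72°C.
Saturated to 4200 m: -5.5 × 2.7 km = -14.85°C, so T = -15.57°C.

-15.57°C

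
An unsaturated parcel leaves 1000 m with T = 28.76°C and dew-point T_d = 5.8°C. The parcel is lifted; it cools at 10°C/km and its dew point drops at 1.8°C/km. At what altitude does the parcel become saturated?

T and T_d converge at 10 − 1.8 = 8.2°C per km
Height above start = (28.76 − 5.8) / 8.2 = 2.8 km
LCL altitude = 1000 m + 2800 m = 3800 m

3800 m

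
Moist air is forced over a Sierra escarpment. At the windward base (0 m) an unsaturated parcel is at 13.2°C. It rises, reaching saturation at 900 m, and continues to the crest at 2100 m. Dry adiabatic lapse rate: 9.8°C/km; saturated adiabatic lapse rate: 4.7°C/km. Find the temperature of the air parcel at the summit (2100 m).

-1.26°C

Dry to 900 m: -9.8 × 0.9 km = -8.82°C, so T = 4.38°C.
Saturated to 2100 m: -4.7 × 1.2 km = -5.64°C, so T = -1.26°C.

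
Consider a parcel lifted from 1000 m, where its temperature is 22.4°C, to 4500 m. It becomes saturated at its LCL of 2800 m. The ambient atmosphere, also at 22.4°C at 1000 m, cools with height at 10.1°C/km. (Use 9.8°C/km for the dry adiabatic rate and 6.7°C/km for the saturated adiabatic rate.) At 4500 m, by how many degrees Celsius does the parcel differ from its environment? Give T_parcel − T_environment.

Parcel:
  1000 → 2800 m (dry, 9.8°C/km): ΔT = -9.8 × 1.8 = -17.64°C → T = 4.76°C
  2800 → 4500 m (saturated, 6.7°C/km): ΔT = -6.7 × 1.7 = -11.39°C → T = -6.63°C
Environment:
  1000 → 4500 m (environment, 10.1°C/km): ΔT = -10.1 × 3.5 = -35.35°C → T = -12.95°C
T_parcel − T_env = -6.63 − (-12.95) = +6.32°C

+6.32°C (parcel warmer than environment)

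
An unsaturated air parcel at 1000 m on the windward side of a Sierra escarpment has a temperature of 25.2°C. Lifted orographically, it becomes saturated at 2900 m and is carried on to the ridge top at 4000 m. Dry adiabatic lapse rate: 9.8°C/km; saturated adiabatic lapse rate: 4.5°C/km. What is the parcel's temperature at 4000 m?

1.63°C

1000 → 2900 m (dry, 9.8°C/km): ΔT = -9.8 × 1.9 = -18.62°C → T = 6.58°C
2900 → 4000 m (saturated, 4.5°C/km): ΔT = -4.5 × 1.1 = -4.95°C → T = 1.63°C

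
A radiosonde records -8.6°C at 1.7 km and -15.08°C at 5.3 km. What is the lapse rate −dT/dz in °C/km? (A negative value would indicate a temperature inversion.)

Γ = −ΔT/Δz = (-8.6 − (-15.08)) / (5300 − 1700) m
  = 6.48°C / 3.6 km = 1.8°C/km

1.8°C/km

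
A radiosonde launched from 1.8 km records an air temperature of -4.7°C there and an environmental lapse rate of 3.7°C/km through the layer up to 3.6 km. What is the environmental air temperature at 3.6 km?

Environmental to 3600 m: -3.7 × 1.8 km = -6.66°C, so T = -11.36°C.

-11.36°C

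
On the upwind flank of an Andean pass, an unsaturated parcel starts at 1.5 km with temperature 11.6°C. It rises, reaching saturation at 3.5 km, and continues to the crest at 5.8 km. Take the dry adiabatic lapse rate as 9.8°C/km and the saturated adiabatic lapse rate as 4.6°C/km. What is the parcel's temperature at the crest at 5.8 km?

1500–3500 m, dry: Δz = 2 km ⇒ ΔT = -19.6°C; T = -8°C
3500–5800 m, saturated: Δz = 2.3 km ⇒ ΔT = -10.58°C; T = -18.58°C

-18.58°C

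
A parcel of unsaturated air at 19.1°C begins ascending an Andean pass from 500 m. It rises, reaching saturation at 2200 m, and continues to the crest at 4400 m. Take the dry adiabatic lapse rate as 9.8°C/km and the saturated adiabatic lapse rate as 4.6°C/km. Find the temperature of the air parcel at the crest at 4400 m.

500 → 2200 m (dry, 9.8°C/km): ΔT = -9.8 × 1.7 = -16.66°C → T = 2.44°C
2200 → 4400 m (saturated, 4.6°C/km): ΔT = -4.6 × 2.2 = -10.12°C → T = -7.68°C

-7.68°C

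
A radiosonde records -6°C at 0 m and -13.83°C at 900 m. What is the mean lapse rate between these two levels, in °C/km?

Γ = −ΔT/Δz = (-6 − (-13.83)) / (900 − 0) m
  = 7.83°C / 0.9 km = 8.7°C/km

8.7°C/km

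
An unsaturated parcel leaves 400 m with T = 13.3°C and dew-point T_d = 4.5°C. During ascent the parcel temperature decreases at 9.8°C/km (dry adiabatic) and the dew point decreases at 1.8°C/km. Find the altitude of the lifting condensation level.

1500 m

T and T_d converge at 9.8 − 1.8 = 8°C per km
Height above start = (13.3 − 4.5) / 8 = 1.1 km
LCL altitude = 400 m + 1100 m = 1500 m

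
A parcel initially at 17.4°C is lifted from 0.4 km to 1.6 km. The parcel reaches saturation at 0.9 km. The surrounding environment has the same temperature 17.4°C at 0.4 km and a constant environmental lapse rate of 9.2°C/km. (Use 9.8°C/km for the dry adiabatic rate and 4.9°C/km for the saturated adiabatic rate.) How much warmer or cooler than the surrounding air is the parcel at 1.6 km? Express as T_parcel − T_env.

+2.71°C (parcel warmer than environment)

Parcel:
  400 → 900 m (dry, 9.8°C/km): ΔT = -9.8 × 0.5 = -4.9°C → T = 12.5°C
  900 → 1600 m (saturated, 4.9°C/km): ΔT = -4.9 × 0.7 = -3.43°C → T = 9.07°C
Environment:
  400 → 1600 m (environment, 9.2°C/km): ΔT = -9.2 × 1.2 = -11.04°C → T = 6.36°C
T_parcel − T_env = 9.07 − 6.36 = +2.71°C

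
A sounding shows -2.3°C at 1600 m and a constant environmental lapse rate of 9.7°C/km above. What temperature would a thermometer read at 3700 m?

1600 → 3700 m (environmental, 9.7°C/km): ΔT = -9.7 × 2.1 = -20.37°C → T = -22.67°C

-22.67°C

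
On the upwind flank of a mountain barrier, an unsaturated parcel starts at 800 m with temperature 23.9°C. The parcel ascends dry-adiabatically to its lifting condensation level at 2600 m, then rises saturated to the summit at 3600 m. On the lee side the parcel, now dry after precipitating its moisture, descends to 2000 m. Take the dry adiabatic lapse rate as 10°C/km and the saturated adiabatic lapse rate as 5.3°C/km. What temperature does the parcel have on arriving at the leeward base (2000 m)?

Dry to 2600 m: -10 × 1.8 km = -18°C, so T = 5.9°C.
Saturated to 3600 m: -5.3 × 1 km = -5.3°C, so T = 0.6°C.
Dry descent to 2000 m: +10 × 1.6 km = +16°C, so T = 16.6°C.

16.6°C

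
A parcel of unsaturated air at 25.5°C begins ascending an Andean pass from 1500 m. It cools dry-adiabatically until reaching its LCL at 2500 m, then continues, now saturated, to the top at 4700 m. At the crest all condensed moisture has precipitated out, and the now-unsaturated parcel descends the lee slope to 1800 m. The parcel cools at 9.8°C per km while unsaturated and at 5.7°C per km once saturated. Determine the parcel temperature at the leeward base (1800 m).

31.58°C

1500–2500 m, dry: Δz = 1 km ⇒ ΔT = -9.8°C; T = 15.7°C
2500–4700 m, saturated: Δz = 2.2 km ⇒ ΔT = -12.54°C; T = 3.16°C
4700–1800 m, dry descent: Δz = 2.9 km ⇒ ΔT = +28.42°C; T = 31.58°C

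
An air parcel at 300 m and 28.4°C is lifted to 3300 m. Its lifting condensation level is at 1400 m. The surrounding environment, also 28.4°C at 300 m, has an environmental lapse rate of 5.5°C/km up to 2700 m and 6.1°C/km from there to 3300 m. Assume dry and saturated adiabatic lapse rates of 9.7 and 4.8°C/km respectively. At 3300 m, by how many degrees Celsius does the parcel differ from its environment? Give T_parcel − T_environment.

-2.93°C (parcel cooler than environment)

Parcel:
  300–1400 m, dry: Δz = 1.1 km ⇒ ΔT = -10.67°C; T = 17.73°C
  1400–3300 m, saturated: Δz = 1.9 km ⇒ ΔT = -9.12°C; T = 8.61°C
Environment:
  300–2700 m, environment, lower layer: Δz = 2.4 km ⇒ ΔT = -13.2°C; T = 15.2°C
  2700–3300 m, environment, upper layer: Δz = 0.6 km ⇒ ΔT = -3.66°C; T = 11.54°C
T_parcel − T_env = 8.61 − 11.54 = -2.93°C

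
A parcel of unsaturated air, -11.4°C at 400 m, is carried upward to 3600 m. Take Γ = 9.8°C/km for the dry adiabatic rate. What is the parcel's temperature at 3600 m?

From 400 m to 3600 m (dry adiabatic): cools by 9.8 × 3.2 = 31.36°C, giving -42.76°C.

-42.76°C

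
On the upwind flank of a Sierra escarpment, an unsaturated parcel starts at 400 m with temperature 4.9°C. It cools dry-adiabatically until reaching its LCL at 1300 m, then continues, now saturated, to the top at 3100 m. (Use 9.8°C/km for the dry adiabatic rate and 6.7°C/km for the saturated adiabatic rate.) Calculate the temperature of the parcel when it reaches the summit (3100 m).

Dry to 1300 m: -9.8 × 0.9 km = -8.82°C, so T = -3.92°C.
Saturated to 3100 m: -6.7 × 1.8 km = -12.06°C, so T = -15.98°C.

-15.98°C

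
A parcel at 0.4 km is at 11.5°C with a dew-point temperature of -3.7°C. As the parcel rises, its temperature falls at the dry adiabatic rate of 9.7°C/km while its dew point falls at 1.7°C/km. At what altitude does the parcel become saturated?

T and T_d converge at 9.7 − 1.7 = 8°C per km
Height above start = (11.5 − (-3.7)) / 8 = 1.9 km
LCL altitude = 400 m + 1900 m = 2300 m

2.3 km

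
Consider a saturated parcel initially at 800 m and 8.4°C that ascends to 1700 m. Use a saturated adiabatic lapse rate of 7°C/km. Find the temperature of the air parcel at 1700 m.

2.1°C

800–1700 m, saturated adiabatic: Δz = 0.9 km ⇒ ΔT = -6.3°C; T = 2.1°C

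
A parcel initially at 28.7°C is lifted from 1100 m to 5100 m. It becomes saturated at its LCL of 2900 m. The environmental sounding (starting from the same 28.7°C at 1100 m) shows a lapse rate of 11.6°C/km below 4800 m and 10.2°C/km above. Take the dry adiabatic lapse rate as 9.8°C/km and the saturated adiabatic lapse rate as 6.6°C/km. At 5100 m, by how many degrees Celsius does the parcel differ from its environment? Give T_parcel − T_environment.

Parcel:
  1100–2900 m, dry: Δz = 1.8 km ⇒ ΔT = -17.64°C; T = 11.06°C
  2900–5100 m, saturated: Δz = 2.2 km ⇒ ΔT = -14.52°C; T = -3.46°C
Environment:
  1100–4800 m, environment, lower layer: Δz = 3.7 km ⇒ ΔT = -42.92°C; T = -14.22°C
  4800–5100 m, environment, upper layer: Δz = 0.3 km ⇒ ΔT = -3.06°C; T = -17.28°C
T_parcel − T_env = -3.46 − (-17.28) = +13.82°C

+13.82°C (parcel warmer than environment)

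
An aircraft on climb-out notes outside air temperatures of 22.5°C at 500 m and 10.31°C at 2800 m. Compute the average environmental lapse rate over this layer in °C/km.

5.3°C/km

Γ = −ΔT/Δz = (22.5 − 10.31) / (2800 − 500) m
  = 12.19°C / 2.3 km = 5.3°C/km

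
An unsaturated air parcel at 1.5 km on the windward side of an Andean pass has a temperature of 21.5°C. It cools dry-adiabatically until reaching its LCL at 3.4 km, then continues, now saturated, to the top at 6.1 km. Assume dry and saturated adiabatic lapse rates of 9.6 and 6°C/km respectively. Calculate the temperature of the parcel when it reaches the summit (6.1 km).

From 1500 m to 3400 m (dry): cools by 9.6 × 1.9 = 18.24°C, giving 3.26°C.
From 3400 m to 6100 m (saturated): cools by 6 × 2.7 = 16.2°C, giving -12.94°C.

-12.94°C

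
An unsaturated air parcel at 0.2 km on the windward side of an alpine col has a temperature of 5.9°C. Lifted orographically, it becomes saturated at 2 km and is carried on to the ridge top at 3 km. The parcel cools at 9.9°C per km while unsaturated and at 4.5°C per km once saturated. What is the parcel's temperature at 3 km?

200–2000 m, dry: Δz = 1.8 km ⇒ ΔT = -17.82°C; T = -11.92°C
2000–3000 m, saturated: Δz = 1 km ⇒ ΔT = -4.5°C; T = -16.42°C

-16.42°C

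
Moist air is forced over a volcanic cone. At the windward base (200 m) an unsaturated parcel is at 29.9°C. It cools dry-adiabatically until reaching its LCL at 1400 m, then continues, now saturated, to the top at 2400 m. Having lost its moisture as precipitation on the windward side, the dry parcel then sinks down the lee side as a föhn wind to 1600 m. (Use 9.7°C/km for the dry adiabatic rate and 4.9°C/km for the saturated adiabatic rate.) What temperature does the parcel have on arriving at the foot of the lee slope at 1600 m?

21.12°C

200–1400 m, dry: Δz = 1.2 km ⇒ ΔT = -11.64°C; T = 18.26°C
1400–2400 m, saturated: Δz = 1 km ⇒ ΔT = -4.9°C; T = 13.36°C
2400–1600 m, dry descent: Δz = 0.8 km ⇒ ΔT = +7.76°C; T = 21.12°C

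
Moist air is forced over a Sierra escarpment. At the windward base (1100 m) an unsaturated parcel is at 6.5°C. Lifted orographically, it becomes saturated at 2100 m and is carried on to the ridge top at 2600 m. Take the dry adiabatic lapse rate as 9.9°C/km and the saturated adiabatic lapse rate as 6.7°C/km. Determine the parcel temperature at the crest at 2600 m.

From 1100 m to 2100 m (dry): cools by 9.9 × 1 = 9.9°C, giving -3.4°C.
From 2100 m to 2600 m (saturated): cools by 6.7 × 0.5 = 3.35°C, giving -6.75°C.

-6.75°C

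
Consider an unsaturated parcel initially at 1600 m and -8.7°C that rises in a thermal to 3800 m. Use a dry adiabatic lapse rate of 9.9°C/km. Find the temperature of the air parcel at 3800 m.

From 1600 m to 3800 m (dry adiabatic): cools by 9.9 × 2.2 = 21.78°C, giving -30.48°C.

-30.48°C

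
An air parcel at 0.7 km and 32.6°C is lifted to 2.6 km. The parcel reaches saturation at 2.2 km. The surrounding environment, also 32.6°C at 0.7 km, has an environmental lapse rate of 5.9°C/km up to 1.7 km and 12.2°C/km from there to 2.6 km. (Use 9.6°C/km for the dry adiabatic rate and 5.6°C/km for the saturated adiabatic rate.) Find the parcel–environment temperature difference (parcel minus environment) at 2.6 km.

+0.24°C (parcel warmer than environment)

Parcel:
  700 → 2200 m (dry, 9.6°C/km): ΔT = -9.6 × 1.5 = -14.4°C → T = 18.2°C
  2200 → 2600 m (saturated, 5.6°C/km): ΔT = -5.6 × 0.4 = -2.24°C → T = 15.96°C
Environment:
  700 → 1700 m (environment, lower layer, 5.9°C/km): ΔT = -5.9 × 1 = -5.9°C → T = 26.7°C
  1700 → 2600 m (environment, upper layer, 12.2°C/km): ΔT = -12.2 × 0.9 = -10.98°C → T = 15.72°C
T_parcel − T_env = 15.96 − 15.72 = +0.24°C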